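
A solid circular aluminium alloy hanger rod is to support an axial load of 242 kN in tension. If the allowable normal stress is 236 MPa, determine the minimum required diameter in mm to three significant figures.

Required area A ≥ P/σ_allow = 242000/236 = 1025 mm².
For a solid circular section, d ≥ √(4A/π) = 36.13 mm.

36.1 mm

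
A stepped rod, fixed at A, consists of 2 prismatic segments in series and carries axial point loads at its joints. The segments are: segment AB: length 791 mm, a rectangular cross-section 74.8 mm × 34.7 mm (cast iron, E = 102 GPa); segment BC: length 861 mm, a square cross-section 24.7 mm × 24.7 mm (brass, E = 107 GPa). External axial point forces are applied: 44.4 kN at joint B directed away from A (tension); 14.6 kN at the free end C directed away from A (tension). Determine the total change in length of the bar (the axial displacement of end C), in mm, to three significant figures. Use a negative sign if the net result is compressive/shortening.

Internal axial forces (sectioning from the free end, tension +): N_BC = 14.6 kN, N_AB = 59 kN.
A_AB = 2596 mm².
A_BC = 610.1 mm².
δ_AB = 59000·791/(2596·102000) = 0.1763 mm
δ_BC = 14600·861/(610.1·107000) = 0.1926 mm
δ = Σδ_i = 0.3688 mm.

0.369 mm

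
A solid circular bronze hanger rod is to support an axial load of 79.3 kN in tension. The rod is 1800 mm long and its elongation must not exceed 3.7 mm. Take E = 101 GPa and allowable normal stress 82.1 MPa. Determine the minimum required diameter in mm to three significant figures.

35.1 mm

Required area A ≥ P/σ_allow = 79300/82.1 = 965.9 mm².
For a solid circular section, d ≥ √(4A/π) = 35.07 mm.
Elongation limit: A ≥ PL/(Eδ_allow) = 79300·1800/(101000·3.7) = 382 mm² ⇒ d ≥ 22.05 mm.
The stress limit governs.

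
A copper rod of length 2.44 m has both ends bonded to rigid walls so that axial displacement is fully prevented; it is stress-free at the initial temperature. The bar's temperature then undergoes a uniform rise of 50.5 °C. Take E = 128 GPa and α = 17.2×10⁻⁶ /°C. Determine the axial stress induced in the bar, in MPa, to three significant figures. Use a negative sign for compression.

Free thermal expansion αLΔT = 17.2e-6 · 2440 · 50.5 = 2.119 mm.
The walls impose strain ε = −(2.119)/2440 = -8.6860e-04; σ = Eε = 128000 · -8.6860e-04 = -111.2 MPa.

-111 MPa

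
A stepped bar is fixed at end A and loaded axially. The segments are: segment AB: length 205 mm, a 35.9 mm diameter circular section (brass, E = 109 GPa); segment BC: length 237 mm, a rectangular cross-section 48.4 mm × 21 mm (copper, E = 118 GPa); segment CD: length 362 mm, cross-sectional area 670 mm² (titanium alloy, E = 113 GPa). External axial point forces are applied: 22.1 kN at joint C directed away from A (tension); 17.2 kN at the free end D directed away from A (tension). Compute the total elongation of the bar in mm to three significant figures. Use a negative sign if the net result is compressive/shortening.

0.233 mm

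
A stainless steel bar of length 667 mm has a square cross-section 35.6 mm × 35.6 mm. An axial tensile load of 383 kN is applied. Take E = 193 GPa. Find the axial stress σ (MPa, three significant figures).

A = 1267 mm².
σ = N/A = 383000/1267 = 302.2 MPa.

302 MPa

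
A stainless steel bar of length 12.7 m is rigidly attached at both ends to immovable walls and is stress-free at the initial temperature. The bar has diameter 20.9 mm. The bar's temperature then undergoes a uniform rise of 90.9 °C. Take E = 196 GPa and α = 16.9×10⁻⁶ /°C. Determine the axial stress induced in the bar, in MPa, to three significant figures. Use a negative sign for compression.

-301 MPa

Free thermal expansion αLΔT = 16.9e-6 · 12700 · 90.9 = 19.51 mm.
The walls impose strain ε = −(19.51)/12700 = -1.5362e-03; σ = Eε = 196000 · -1.5362e-03 = -301.1 MPa.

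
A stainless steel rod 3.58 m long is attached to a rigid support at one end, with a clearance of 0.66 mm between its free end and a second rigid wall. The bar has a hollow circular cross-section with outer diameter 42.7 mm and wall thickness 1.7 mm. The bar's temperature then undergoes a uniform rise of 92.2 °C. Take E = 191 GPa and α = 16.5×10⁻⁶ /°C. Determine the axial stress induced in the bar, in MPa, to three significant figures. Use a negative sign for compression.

-255 MPa

Free thermal expansion αLΔT = 16.5e-6 · 3580 · 92.2 = 5.446 mm.
The walls engage after the gap closes; constrained expansion = 5.446 − 0.66 = 4.786 mm.
The walls impose strain ε = −(4.786)/3580 = -1.3369e-03; σ = Eε = 191000 · -1.3369e-03 = -255.4 MPa.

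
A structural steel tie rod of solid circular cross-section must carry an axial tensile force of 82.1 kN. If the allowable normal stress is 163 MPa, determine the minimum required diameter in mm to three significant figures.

25.3 mm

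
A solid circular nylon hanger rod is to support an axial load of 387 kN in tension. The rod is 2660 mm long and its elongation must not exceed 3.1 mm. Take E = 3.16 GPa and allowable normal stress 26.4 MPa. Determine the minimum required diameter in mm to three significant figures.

Required area A ≥ P/σ_allow = 387000/26.4 = 14660 mm².
For a solid circular section, d ≥ √(4A/π) = 136.6 mm.
Elongation limit: A ≥ PL/(Eδ_allow) = 387000·2660/(3160·3.1) = 105100 mm² ⇒ d ≥ 365.8 mm.
The elongation limit governs.

366 mm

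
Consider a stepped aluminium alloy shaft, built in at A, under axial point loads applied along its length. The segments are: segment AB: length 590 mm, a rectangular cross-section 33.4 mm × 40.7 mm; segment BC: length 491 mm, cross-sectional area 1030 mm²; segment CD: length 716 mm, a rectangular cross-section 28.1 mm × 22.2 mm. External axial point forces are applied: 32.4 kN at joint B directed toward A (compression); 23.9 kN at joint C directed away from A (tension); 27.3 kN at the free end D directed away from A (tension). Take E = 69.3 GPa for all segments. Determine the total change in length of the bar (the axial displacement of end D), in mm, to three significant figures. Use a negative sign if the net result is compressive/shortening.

Internal axial forces (sectioning from the free end, tension +): N_CD = 27.3 kN, N_BC = 51.2 kN, N_AB = 18.8 kN.
A_AB = 1359 mm².
A_CD = 623.8 mm².
δ_AB = 18800·590/(1359·69300) = 0.1177 mm
δ_BC = 51200·491/(1030·69300) = 0.3522 mm
δ_CD = 27300·716/(623.8·69300) = 0.4522 mm
δ = Σδ_i = 0.9221 mm.

0.922 mm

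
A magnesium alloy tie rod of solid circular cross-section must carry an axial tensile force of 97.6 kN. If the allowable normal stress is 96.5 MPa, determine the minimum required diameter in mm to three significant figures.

Required area A ≥ P/σ_allow = 97600/96.5 = 1011 mm².
For a solid circular section, d ≥ √(4A/π) = 35.89 mm.

35.9 mm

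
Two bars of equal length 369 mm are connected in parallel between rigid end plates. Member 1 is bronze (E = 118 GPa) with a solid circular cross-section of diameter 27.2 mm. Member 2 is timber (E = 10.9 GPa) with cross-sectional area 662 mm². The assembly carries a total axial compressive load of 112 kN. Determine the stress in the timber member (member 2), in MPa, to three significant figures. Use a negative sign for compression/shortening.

A_1 = 581.1 mm².
Equal strain + equilibrium ⇒ each member carries load in proportion to AE: A₁E₁ = 68570000 N, A₂E₂ = 7216000 N, ΣAE = 75780000 N.
σ₂ = P·E₂/ΣAE = -112000·10900/75780000 = -16.11 MPa.

-16.1 MPa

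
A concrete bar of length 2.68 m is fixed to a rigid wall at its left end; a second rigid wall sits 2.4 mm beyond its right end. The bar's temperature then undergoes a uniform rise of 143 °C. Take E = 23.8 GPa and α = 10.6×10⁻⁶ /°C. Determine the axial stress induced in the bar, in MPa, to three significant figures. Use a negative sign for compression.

Free thermal expansion αLΔT = 10.6e-6 · 2680 · 143 = 4.062 mm.
The walls engage after the gap closes; constrained expansion = 4.062 − 2.4 = 1.662 mm.
The walls impose strain ε = −(1.662)/2680 = -6.2028e-04; σ = Eε = 23800 · -6.2028e-04 = -14.76 MPa.

-14.8 MPa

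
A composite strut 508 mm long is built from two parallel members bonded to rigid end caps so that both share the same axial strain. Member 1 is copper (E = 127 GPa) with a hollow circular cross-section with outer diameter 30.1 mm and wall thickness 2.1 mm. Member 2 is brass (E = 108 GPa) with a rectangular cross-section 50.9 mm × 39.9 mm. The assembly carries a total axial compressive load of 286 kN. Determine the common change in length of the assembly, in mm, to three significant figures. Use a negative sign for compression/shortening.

-0.598 mm

A_1 = 184.7 mm².
A_2 = 2031 mm².
Equal strain + equilibrium ⇒ each member carries load in proportion to AE: A₁E₁ = 23460000 N, A₂E₂ = 219300000 N, ΣAE = 242800000 N.
δ = PL/ΣAE = -286000·508/242800000 = -0.5984 mm.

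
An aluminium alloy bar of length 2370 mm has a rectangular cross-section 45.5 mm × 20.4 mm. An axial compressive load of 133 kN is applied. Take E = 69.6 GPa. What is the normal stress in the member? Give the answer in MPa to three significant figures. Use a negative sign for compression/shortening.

-143 MPa

A = 928.2 mm².
σ = N/A = -133000/928.2 = -143.3 MPa.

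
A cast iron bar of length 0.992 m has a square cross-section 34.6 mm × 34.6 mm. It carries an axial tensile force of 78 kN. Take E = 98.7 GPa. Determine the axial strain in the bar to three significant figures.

A = 1197 mm².
σ = N/A = 65.15 MPa; ε = σ/E = 65.15/98700 = 6.601e-04.

6.60e-04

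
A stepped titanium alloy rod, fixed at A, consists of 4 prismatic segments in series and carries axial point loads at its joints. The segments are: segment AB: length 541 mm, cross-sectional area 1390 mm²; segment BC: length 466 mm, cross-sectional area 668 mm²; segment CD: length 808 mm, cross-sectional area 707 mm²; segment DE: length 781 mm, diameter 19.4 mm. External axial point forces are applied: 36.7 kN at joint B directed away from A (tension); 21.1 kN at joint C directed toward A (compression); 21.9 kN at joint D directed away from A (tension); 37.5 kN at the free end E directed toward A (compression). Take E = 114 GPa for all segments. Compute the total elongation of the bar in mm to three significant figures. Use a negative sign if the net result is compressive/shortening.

-1.25 mm

Internal axial forces (sectioning from the free end, tension +): N_DE = -37.5 kN, N_CD = -15.6 kN, N_BC = -36.7 kN, N_AB = 0 kN.
A_DE = 295.6 mm².
δ_AB = 0·541/(1390·114000) = 0 mm
δ_BC = -36700·466/(668·114000) = -0.2246 mm
δ_CD = -15600·808/(707·114000) = -0.1564 mm
δ_DE = -37500·781/(295.6·114000) = -0.8691 mm
δ = Σδ_i = -1.25 mm.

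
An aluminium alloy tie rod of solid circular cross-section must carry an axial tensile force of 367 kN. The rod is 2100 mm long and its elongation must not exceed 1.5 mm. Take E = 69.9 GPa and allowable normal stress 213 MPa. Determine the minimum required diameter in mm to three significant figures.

Required area A ≥ P/σ_allow = 367000/213 = 1723 mm².
For a solid circular section, d ≥ √(4A/π) = 46.84 mm.
Elongation limit: A ≥ PL/(Eδ_allow) = 367000·2100/(69900·1.5) = 7351 mm² ⇒ d ≥ 96.74 mm.
The elongation limit governs.

96.7 mm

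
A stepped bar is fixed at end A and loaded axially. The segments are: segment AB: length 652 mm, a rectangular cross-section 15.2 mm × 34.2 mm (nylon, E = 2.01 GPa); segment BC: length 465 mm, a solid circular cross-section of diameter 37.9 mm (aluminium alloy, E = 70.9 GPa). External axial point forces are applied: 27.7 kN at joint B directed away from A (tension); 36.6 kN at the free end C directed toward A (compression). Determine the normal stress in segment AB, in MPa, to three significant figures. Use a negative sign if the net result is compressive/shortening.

-17.1 MPa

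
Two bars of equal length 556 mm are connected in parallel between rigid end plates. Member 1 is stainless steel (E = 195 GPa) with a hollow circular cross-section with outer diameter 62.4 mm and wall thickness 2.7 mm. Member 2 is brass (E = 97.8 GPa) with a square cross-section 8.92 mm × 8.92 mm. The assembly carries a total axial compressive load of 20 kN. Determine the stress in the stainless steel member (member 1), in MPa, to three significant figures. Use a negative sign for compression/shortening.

-36.6 MPa

A_1 = 506.4 mm².
A_2 = 79.57 mm².
Equal strain + equilibrium ⇒ each member carries load in proportion to AE: A₁E₁ = 98750000 N, A₂E₂ = 7782000 N, ΣAE = 106500000 N.
σ₁ = P·E₁/ΣAE = -20000·195000/106500000 = -36.61 MPa.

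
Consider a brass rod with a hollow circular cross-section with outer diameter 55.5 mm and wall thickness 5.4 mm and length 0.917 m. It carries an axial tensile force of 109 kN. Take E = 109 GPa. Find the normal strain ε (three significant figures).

A = 849.9 mm².
σ = N/A = 128.2 MPa; ε = σ/E = 128.2/109000 = 1.177e-03.

0.00118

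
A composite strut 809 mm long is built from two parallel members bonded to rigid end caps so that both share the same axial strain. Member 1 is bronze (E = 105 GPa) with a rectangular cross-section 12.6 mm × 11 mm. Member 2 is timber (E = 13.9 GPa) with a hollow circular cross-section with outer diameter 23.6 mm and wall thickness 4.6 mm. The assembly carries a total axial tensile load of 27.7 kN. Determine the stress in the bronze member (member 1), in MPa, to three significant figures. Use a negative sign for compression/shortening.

158 MPa

A_1 = 138.6 mm².
A_2 = 274.6 mm².
Equal strain + equilibrium ⇒ each member carries load in proportion to AE: A₁E₁ = 14550000 N, A₂E₂ = 3817000 N, ΣAE = 18370000 N.
σ₁ = P·E₁/ΣAE = 27700·105000/18370000 = 158.3 MPa.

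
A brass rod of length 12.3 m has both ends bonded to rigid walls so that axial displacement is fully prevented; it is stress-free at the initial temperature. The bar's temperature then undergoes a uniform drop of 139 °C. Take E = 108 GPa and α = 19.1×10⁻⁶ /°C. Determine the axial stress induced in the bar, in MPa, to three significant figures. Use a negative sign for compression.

287 MPa

Free thermal expansion αLΔT = 19.1e-6 · 12300 · -139 = -32.66 mm.
The walls impose strain ε = −(-32.66)/12300 = 2.6549e-03; σ = Eε = 108000 · 2.6549e-03 = 286.7 MPa.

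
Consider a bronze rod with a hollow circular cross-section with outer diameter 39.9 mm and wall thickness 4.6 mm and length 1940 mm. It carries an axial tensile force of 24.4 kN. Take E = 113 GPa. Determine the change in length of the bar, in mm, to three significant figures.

0.821 mm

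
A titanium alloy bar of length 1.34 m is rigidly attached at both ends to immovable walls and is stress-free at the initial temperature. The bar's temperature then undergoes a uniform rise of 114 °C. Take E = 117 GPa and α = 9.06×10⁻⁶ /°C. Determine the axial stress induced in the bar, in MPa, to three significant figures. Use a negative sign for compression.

Free thermal expansion αLΔT = 9.06e-6 · 1340 · 114 = 1.384 mm.
The walls impose strain ε = −(1.384)/1340 = -1.0328e-03; σ = Eε = 117000 · -1.0328e-03 = -120.8 MPa.

-121 MPa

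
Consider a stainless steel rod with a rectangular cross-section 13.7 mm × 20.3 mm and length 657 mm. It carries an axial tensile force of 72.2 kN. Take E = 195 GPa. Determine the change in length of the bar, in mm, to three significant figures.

0.875 mm

A = 278.1 mm².
δ_mech = NL/(AE) = 72200·657/(278.1·195000) = 0.8747 mm.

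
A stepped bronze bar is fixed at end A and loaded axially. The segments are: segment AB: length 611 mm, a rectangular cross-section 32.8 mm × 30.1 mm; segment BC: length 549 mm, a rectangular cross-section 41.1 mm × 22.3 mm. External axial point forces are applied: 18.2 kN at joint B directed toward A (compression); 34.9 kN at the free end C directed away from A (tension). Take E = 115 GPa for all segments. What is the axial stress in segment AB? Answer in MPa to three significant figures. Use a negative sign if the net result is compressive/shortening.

Internal axial forces (sectioning from the free end, tension +): N_BC = 34.9 kN, N_AB = 16.7 kN.
A_AB = 987.3 mm².
σ_AB = N_AB/A_AB = 16700/987.3 = 16.92 MPa.

16.9 MPa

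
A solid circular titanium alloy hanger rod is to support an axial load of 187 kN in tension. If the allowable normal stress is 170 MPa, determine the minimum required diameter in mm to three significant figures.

37.4 mm

Required area A ≥ P/σ_allow = 187000/170 = 1100 mm².
For a solid circular section, d ≥ √(4A/π) = 37.42 mm.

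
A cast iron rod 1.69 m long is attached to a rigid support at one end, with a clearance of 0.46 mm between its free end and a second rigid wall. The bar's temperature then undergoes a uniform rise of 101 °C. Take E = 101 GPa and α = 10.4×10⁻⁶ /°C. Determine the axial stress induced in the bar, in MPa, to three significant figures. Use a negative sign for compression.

Free thermal expansion αLΔT = 10.4e-6 · 1690 · 101 = 1.775 mm.
The walls engage after the gap closes; constrained expansion = 1.775 − 0.46 = 1.315 mm.
The walls impose strain ε = −(1.315)/1690 = -7.7821e-04; σ = Eε = 101000 · -7.7821e-04 = -78.6 MPa.

-78.6 MPa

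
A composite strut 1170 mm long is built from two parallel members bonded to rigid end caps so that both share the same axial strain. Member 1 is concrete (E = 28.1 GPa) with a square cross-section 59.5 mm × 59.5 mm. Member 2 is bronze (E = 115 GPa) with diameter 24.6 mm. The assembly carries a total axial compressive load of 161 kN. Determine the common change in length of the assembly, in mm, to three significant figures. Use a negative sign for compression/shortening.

-1.22 mm

A_1 = 3540 mm².
A_2 = 475.3 mm².
Equal strain + equilibrium ⇒ each member carries load in proportion to AE: A₁E₁ = 99480000 N, A₂E₂ = 54660000 N, ΣAE = 154100000 N.
δ = PL/ΣAE = -161000·1170/154100000 = -1.222 mm.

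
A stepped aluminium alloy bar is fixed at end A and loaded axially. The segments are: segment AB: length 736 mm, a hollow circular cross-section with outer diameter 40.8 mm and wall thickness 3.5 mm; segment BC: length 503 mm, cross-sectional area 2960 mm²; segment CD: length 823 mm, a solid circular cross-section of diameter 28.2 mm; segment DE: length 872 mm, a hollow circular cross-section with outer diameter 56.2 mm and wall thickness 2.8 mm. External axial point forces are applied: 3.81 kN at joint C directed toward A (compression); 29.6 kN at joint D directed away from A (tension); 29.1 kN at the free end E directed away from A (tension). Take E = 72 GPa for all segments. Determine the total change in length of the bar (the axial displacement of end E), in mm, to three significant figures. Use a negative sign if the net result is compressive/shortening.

Internal axial forces (sectioning from the free end, tension +): N_DE = 29.1 kN, N_CD = 58.7 kN, N_BC = 54.89 kN, N_AB = 54.89 kN.
A_AB = 410.1 mm².
A_CD = 624.6 mm².
A_DE = 469.7 mm².
δ_AB = 54890·736/(410.1·72000) = 1.368 mm
δ_BC = 54890·503/(2960·72000) = 0.1295 mm
δ_CD = 58700·823/(624.6·72000) = 1.074 mm
δ_DE = 29100·872/(469.7·72000) = 0.7503 mm
δ = Σδ_i = 3.322 mm.

3.32 mm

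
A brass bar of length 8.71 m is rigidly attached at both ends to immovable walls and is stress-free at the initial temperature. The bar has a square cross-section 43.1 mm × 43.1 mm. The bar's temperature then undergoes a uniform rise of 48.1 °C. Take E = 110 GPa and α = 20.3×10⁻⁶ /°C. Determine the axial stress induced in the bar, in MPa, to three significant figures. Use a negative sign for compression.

-107 MPa

Free thermal expansion αLΔT = 20.3e-6 · 8710 · 48.1 = 8.505 mm.
The walls impose strain ε = −(8.505)/8710 = -9.7643e-04; σ = Eε = 110000 · -9.7643e-04 = -107.4 MPa.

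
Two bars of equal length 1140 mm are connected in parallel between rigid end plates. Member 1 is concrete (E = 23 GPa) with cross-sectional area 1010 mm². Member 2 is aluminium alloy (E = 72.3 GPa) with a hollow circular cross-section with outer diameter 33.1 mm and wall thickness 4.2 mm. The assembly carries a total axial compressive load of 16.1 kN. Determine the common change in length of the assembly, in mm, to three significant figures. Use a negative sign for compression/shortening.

-0.361 mm

A_2 = 381.3 mm².
Equal strain + equilibrium ⇒ each member carries load in proportion to AE: A₁E₁ = 23230000 N, A₂E₂ = 27570000 N, ΣAE = 50800000 N.
δ = PL/ΣAE = -16100·1140/50800000 = -0.3613 mm.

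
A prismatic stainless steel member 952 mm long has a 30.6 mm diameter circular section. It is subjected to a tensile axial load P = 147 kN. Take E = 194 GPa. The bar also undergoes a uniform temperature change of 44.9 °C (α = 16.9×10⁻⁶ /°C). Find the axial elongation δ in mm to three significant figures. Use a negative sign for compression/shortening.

1.70 mm

A = 735.4 mm².
δ_mech = NL/(AE) = 147000·952/(735.4·194000) = 0.9809 mm.
δ_thermal = αLΔT = 16.9e-6·952·44.9 = 0.7224 mm.
δ = δ_mech + δ_thermal = 1.703 mm.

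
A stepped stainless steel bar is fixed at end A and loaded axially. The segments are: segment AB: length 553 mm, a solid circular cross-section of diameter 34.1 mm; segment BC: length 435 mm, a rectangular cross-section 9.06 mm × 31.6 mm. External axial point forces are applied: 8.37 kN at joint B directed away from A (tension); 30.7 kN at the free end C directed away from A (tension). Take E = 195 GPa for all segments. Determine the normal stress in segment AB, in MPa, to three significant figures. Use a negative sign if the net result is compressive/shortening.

42.8 MPa

Internal axial forces (sectioning from the free end, tension +): N_BC = 30.7 kN, N_AB = 39.07 kN.
A_AB = 913.3 mm².
σ_AB = N_AB/A_AB = 39070/913.3 = 42.78 MPa.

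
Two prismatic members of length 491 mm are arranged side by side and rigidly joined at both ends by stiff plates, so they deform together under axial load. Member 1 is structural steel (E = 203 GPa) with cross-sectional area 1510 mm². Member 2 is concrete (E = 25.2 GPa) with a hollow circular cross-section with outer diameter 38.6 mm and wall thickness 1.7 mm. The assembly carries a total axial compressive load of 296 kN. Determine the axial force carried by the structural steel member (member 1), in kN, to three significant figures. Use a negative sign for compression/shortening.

-291 kN

A_2 = 197.1 mm².
Equal strain + equilibrium ⇒ each member carries load in proportion to AE: A₁E₁ = 306500000 N, A₂E₂ = 4966000 N, ΣAE = 311500000 N.
F₁ = P·A₁E₁/ΣAE = -296000·306500000/311500000 = -291300 N.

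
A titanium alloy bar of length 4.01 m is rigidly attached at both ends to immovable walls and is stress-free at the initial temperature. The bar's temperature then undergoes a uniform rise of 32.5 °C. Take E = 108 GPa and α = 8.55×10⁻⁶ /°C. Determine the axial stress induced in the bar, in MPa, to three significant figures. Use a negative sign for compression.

-30.0 MPa

Free thermal expansion αLΔT = 8.55e-6 · 4010 · 32.5 = 1.114 mm.
The walls impose strain ε = −(1.114)/4010 = -2.7788e-04; σ = Eε = 108000 · -2.7788e-04 = -30.01 MPa.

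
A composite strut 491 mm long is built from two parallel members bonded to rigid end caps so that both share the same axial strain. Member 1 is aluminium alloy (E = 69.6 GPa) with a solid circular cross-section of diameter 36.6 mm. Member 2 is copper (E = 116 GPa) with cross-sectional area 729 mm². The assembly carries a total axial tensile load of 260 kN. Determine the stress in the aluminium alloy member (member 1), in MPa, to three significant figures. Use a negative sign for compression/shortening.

115 MPa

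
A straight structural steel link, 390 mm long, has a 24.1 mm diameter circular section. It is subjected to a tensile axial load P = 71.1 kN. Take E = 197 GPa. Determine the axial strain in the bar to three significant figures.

7.91e-04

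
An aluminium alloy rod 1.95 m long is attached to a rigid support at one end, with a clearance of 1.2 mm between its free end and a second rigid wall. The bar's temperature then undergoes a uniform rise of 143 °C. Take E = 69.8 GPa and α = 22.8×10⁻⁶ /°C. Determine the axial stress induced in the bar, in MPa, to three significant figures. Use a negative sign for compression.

-185 MPa

Free thermal expansion αLΔT = 22.8e-6 · 1950 · 143 = 6.358 mm.
The walls engage after the gap closes; constrained expansion = 6.358 − 1.2 = 5.158 mm.
The walls impose strain ε = −(5.158)/1950 = -2.6450e-03; σ = Eε = 69800 · -2.6450e-03 = -184.6 MPa.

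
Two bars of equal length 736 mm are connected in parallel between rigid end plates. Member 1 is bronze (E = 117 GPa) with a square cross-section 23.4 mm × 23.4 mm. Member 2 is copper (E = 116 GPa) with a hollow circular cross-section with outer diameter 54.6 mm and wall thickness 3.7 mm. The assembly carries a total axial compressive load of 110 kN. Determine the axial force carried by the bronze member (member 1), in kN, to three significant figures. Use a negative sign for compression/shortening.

-53.1 kN

A_1 = 547.6 mm².
A_2 = 591.7 mm².
Equal strain + equilibrium ⇒ each member carries load in proportion to AE: A₁E₁ = 64060000 N, A₂E₂ = 68630000 N, ΣAE = 132700000 N.
F₁ = P·A₁E₁/ΣAE = -110000·64060000/132700000 = -53110 N.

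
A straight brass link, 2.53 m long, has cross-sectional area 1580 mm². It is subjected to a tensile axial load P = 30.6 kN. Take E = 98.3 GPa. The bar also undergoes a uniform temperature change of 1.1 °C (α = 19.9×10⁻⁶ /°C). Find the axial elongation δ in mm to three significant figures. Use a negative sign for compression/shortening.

0.554 mm

δ_mech = NL/(AE) = 30600·2530/(1580·98300) = 0.4985 mm.
δ_thermal = αLΔT = 19.9e-6·2530·1.1 = 0.05538 mm.
δ = δ_mech + δ_thermal = 0.5538 mm.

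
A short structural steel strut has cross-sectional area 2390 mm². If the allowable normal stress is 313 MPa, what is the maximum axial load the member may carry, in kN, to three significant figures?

748 kN

P_max = σ_allow · A = 313 · 2390 = 748100 N = 748.1 kN.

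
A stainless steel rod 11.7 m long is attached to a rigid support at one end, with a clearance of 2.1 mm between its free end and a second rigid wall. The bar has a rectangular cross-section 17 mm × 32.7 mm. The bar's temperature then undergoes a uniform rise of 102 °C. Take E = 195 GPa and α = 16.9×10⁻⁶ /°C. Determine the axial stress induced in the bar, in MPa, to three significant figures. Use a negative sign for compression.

Free thermal expansion αLΔT = 16.9e-6 · 11700 · 102 = 20.17 mm.
The walls engage after the gap closes; constrained expansion = 20.17 − 2.1 = 18.07 mm.
The walls impose strain ε = −(18.07)/11700 = -1.5443e-03; σ = Eε = 195000 · -1.5443e-03 = -301.1 MPa.

-301 MPa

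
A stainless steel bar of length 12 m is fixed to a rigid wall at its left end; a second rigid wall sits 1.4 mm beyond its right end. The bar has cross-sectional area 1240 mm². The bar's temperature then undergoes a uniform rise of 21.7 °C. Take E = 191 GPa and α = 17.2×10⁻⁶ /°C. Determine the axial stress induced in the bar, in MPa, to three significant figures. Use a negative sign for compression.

Free thermal expansion αLΔT = 17.2e-6 · 12000 · 21.7 = 4.479 mm.
The walls engage after the gap closes; constrained expansion = 4.479 − 1.4 = 3.079 mm.
The walls impose strain ε = −(3.079)/12000 = -2.5657e-04; σ = Eε = 191000 · -2.5657e-04 = -49.01 MPa.

-49.0 MPa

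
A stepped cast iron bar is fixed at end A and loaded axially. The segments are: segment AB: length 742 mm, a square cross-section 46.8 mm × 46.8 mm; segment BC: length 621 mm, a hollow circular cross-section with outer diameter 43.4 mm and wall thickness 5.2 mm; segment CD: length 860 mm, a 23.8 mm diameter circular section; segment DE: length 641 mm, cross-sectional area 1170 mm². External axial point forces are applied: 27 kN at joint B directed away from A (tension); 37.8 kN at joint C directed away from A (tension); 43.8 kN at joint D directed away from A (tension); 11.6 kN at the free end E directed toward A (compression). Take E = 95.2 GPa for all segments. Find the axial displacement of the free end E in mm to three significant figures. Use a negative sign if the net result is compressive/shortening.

Internal axial forces (sectioning from the free end, tension +): N_DE = -11.6 kN, N_CD = 32.2 kN, N_BC = 70 kN, N_AB = 97 kN.
A_AB = 2190 mm².
A_BC = 624 mm².
A_CD = 444.9 mm².
δ_AB = 97000·742/(2190·95200) = 0.3452 mm
δ_BC = 70000·621/(624·95200) = 0.7317 mm
δ_CD = 32200·860/(444.9·95200) = 0.6538 mm
δ_DE = -11600·641/(1170·95200) = -0.06676 mm
δ = Σδ_i = 1.664 mm.

1.66 mm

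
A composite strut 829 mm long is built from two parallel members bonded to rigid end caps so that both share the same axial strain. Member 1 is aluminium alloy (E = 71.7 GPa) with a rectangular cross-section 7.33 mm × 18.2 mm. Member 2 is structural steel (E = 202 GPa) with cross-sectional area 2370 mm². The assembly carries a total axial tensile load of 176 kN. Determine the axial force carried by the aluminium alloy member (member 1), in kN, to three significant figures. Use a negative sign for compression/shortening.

A_1 = 133.4 mm².
Equal strain + equilibrium ⇒ each member carries load in proportion to AE: A₁E₁ = 9565000 N, A₂E₂ = 478700000 N, ΣAE = 488300000 N.
F₁ = P·A₁E₁/ΣAE = 176000·9565000/488300000 = 3448 N.

3.45 kN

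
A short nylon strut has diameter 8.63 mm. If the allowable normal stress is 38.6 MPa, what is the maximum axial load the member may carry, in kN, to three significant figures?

2.26 kN

A = 58.49 mm².
P_max = σ_allow · A = 38.6 · 58.49 = 2258 N = 2.258 kN.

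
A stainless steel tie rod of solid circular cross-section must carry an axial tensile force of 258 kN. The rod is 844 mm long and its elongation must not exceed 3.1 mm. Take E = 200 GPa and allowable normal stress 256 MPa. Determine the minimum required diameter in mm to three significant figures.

35.8 mm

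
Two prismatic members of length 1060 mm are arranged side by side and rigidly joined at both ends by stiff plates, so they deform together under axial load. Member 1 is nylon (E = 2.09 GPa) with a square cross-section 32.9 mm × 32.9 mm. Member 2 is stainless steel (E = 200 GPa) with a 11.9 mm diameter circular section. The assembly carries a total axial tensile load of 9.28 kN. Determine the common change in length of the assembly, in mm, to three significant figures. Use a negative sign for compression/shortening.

A_1 = 1082 mm².
A_2 = 111.2 mm².
Equal strain + equilibrium ⇒ each member carries load in proportion to AE: A₁E₁ = 2262000 N, A₂E₂ = 22240000 N, ΣAE = 24510000 N.
δ = PL/ΣAE = 9280·1060/24510000 = 0.4014 mm.

0.401 mm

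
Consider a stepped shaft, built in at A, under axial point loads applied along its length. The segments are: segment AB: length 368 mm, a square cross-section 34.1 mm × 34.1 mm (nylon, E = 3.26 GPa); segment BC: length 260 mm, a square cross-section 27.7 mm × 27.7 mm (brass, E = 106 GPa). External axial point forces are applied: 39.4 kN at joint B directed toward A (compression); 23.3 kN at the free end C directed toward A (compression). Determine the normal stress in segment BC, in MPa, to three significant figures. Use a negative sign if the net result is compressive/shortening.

Internal axial forces (sectioning from the free end, tension +): N_BC = -23.3 kN, N_AB = -62.7 kN.
A_BC = 767.3 mm².
σ_BC = N_BC/A_BC = -23300/767.3 = -30.37 MPa.

-30.4 MPa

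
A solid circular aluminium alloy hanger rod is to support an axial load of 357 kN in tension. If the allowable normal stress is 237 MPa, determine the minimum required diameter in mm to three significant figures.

43.8 mm

Required area A ≥ P/σ_allow = 357000/237 = 1506 mm².
For a solid circular section, d ≥ √(4A/π) = 43.79 mm.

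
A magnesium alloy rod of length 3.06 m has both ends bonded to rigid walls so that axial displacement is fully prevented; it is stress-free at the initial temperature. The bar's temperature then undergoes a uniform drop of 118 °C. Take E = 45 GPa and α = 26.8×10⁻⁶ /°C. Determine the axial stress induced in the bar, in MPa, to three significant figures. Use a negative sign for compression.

142 MPa

Free thermal expansion αLΔT = 26.8e-6 · 3060 · -118 = -9.677 mm.
The walls impose strain ε = −(-9.677)/3060 = 3.1624e-03; σ = Eε = 45000 · 3.1624e-03 = 142.3 MPa.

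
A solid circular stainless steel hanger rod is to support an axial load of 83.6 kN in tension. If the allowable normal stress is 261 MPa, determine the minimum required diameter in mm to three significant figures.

Required area A ≥ P/σ_allow = 83600/261 = 320.3 mm².
For a solid circular section, d ≥ √(4A/π) = 20.19 mm.

20.2 mm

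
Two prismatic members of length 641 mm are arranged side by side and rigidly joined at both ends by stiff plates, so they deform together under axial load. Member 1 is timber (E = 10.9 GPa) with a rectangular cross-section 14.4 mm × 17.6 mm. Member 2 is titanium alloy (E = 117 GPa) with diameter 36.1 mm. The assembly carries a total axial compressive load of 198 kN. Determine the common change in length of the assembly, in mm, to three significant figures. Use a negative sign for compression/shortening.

A_1 = 253.4 mm².
A_2 = 1024 mm².
Equal strain + equilibrium ⇒ each member carries load in proportion to AE: A₁E₁ = 2762000 N, A₂E₂ = 119800000 N, ΣAE = 122500000 N.
δ = PL/ΣAE = -198000·641/122500000 = -1.036 mm.

-1.04 mm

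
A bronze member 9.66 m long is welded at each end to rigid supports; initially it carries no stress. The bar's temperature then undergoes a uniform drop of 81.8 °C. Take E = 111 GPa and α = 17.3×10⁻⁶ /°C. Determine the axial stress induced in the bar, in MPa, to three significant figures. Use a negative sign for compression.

157 MPa

Free thermal expansion αLΔT = 17.3e-6 · 9660 · -81.8 = -13.67 mm.
The walls impose strain ε = −(-13.67)/9660 = 1.4151e-03; σ = Eε = 111000 · 1.4151e-03 = 157.1 MPa.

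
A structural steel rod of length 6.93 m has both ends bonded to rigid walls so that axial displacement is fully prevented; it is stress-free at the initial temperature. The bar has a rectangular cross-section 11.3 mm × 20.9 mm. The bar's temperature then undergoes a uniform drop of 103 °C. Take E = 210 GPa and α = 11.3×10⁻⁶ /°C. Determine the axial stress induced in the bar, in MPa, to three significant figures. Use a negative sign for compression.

244 MPa

Free thermal expansion αLΔT = 11.3e-6 · 6930 · -103 = -8.066 mm.
The walls impose strain ε = −(-8.066)/6930 = 1.1639e-03; σ = Eε = 210000 · 1.1639e-03 = 244.4 MPa.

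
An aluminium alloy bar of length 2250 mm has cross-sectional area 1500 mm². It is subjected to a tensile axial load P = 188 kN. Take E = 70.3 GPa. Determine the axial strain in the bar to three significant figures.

0.00178

σ = N/A = 125.3 MPa; ε = σ/E = 125.3/70300 = 1.783e-03.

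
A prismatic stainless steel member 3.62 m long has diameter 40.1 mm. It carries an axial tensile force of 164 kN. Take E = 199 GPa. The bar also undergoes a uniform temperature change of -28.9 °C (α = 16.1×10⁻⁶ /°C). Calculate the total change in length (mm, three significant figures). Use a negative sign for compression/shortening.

0.678 mm

A = 1263 mm².
δ_mech = NL/(AE) = 164000·3620/(1263·199000) = 2.362 mm.
δ_thermal = αLΔT = 16.1e-6·3620·-28.9 = -1.684 mm.
δ = δ_mech + δ_thermal = 0.6779 mm.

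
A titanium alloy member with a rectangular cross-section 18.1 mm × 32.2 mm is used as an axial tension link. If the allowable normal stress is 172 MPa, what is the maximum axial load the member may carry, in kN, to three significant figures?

100 kN

A = 582.8 mm².
P_max = σ_allow · A = 172 · 582.8 = 100200 N = 100.2 kN.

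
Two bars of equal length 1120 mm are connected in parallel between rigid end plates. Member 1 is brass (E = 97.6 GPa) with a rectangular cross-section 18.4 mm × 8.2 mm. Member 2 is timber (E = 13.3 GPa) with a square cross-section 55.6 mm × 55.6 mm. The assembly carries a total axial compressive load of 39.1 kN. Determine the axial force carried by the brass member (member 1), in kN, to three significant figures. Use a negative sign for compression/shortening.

-10.3 kN

A_1 = 150.9 mm².
A_2 = 3091 mm².
Equal strain + equilibrium ⇒ each member carries load in proportion to AE: A₁E₁ = 14730000 N, A₂E₂ = 41120000 N, ΣAE = 55840000 N.
F₁ = P·A₁E₁/ΣAE = -39100·14730000/55840000 = -10310 N.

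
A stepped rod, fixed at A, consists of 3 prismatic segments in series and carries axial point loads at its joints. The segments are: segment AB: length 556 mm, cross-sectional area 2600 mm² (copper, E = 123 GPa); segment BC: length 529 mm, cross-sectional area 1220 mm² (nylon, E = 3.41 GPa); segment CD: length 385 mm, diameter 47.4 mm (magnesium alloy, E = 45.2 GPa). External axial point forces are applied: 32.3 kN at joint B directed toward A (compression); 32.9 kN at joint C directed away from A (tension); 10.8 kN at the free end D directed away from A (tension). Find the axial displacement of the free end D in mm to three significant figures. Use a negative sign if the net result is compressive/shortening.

5.63 mm

Internal axial forces (sectioning from the free end, tension +): N_CD = 10.8 kN, N_BC = 43.7 kN, N_AB = 11.4 kN.
A_CD = 1765 mm².
δ_AB = 11400·556/(2600·123000) = 0.01982 mm
δ_BC = 43700·529/(1220·3410) = 5.557 mm
δ_CD = 10800·385/(1765·45200) = 0.05213 mm
δ = Σδ_i = 5.629 mm.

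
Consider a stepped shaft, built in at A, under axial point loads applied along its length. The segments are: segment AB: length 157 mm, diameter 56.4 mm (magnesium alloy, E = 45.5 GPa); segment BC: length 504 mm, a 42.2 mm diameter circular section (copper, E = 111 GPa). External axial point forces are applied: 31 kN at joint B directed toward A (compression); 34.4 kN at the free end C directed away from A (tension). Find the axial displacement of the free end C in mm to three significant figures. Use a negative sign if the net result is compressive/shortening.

Internal axial forces (sectioning from the free end, tension +): N_BC = 34.4 kN, N_AB = 3.4 kN.
A_AB = 2498 mm².
A_BC = 1399 mm².
δ_AB = 3400·157/(2498·45500) = 0.004696 mm
δ_BC = 34400·504/(1399·111000) = 0.1117 mm
δ = Σδ_i = 0.1164 mm.

0.116 mm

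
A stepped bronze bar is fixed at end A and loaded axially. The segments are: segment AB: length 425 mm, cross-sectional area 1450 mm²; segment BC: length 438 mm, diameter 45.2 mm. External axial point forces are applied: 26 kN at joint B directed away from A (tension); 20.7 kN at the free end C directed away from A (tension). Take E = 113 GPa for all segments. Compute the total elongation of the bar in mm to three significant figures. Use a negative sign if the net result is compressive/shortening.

0.171 mm

Internal axial forces (sectioning from the free end, tension +): N_BC = 20.7 kN, N_AB = 46.7 kN.
A_BC = 1605 mm².
δ_AB = 46700·425/(1450·113000) = 0.1211 mm
δ_BC = 20700·438/(1605·113000) = 0.05 mm
δ = Σδ_i = 0.1711 mm.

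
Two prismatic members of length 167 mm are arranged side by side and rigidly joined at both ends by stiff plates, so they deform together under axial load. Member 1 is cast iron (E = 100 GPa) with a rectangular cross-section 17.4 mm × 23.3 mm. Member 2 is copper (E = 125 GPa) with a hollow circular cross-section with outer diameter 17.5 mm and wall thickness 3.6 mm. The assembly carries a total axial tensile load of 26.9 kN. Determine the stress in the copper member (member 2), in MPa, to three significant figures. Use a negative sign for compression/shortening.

A_1 = 405.4 mm².
A_2 = 157.2 mm².
Equal strain + equilibrium ⇒ each member carries load in proportion to AE: A₁E₁ = 40540000 N, A₂E₂ = 19650000 N, ΣAE = 60190000 N.
σ₂ = P·E₂/ΣAE = 26900·125000/60190000 = 55.86 MPa.

55.9 MPa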